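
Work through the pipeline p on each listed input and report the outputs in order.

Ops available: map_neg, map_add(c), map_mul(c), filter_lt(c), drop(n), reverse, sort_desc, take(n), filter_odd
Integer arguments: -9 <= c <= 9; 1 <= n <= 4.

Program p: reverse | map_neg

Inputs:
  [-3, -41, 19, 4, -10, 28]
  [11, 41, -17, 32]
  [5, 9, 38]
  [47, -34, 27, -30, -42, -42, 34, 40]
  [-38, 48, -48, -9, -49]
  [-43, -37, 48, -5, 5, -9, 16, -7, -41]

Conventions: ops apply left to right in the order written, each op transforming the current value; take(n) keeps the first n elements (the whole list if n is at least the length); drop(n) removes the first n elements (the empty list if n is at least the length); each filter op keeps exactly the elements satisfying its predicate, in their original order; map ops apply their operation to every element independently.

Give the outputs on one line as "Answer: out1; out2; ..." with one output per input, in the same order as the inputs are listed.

Execution, op by op:
  [-3, -41, 19, 4, -10, 28] -> [28, -10, 4, 19, -41, -3] -> [-28, 10, -4, -19, 41, 3]
  [11, 41, -17, 32] -> [32, -17, 41, 11] -> [-32, 17, -41, -11]
  [5, 9, 38] -> [38, 9, 5] -> [-38, -9, -5]
  [47, -34, 27, -30, -42, -42, 34, 40] -> [40, 34, -42, -42, -30, 27, -34, 47] -> [-40, -34, 42, 42, 30, -27, 34, -47]
  [-38, 48, -48, -9, -49] -> [-49, -9, -48, 48, -38] -> [49, 9, 48, -48, 38]
  [-43, -37, 48, -5, 5, -9, 16, -7, -41] -> [-41, -7, 16, -9, 5, -5, 48, -37, -43] -> [41, 7, -16, 9, -5, 5, -48, 37, 43]

[-28, 10, -4, -19, 41, 3]; [-32, 17, -41, -11]; [-38, -9, -5]; [-40, -34, 42, 42, 30, -27, 34, -47]; [49, 9, 48, -48, 38]; [41, 7, -16, 9, -5, 5, -48, 37, 43]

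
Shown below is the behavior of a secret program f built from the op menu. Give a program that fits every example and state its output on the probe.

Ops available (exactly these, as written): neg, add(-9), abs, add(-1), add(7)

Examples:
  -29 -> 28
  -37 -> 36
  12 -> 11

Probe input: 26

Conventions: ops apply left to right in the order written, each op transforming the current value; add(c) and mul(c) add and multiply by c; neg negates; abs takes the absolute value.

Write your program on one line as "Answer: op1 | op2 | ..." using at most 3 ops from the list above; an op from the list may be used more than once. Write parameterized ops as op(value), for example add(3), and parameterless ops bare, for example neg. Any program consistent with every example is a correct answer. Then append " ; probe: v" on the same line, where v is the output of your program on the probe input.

abs | add(-1) ; probe: 25

Check, running the answer program on each example:
  -29 -> 29 -> 28
  -37 -> 37 -> 36
  12 -> 12 -> 11
  probe: 26 -> 26 -> 25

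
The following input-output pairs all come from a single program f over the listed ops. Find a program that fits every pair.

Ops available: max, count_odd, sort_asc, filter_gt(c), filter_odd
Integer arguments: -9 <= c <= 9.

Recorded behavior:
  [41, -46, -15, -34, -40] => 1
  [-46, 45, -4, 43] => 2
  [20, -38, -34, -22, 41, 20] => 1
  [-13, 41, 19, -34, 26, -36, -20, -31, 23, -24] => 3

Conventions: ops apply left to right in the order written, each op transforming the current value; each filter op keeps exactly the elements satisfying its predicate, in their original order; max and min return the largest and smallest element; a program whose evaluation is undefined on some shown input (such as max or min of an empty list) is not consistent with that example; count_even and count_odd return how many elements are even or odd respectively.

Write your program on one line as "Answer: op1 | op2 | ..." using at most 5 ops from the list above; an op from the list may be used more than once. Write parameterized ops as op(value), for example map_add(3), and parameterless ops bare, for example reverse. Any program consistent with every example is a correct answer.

filter_gt(-6) | filter_odd | sort_asc | count_odd

Check, running the answer program on each example:
  [41, -46, -15, -34, -40] -> [41] -> [41] -> [41] -> 1
  [-46, 45, -4, 43] -> [45, -4, 43] -> [45, 43] -> [43, 45] -> 2
  [20, -38, -34, -22, 41, 20] -> [20, 41, 20] -> [41] -> [41] -> 1
  [-13, 41, 19, -34, 26, -36, -20, -31, 23, -24] -> [41, 19, 26, 23] -> [41, 19, 23] -> [19, 23, 41] -> 3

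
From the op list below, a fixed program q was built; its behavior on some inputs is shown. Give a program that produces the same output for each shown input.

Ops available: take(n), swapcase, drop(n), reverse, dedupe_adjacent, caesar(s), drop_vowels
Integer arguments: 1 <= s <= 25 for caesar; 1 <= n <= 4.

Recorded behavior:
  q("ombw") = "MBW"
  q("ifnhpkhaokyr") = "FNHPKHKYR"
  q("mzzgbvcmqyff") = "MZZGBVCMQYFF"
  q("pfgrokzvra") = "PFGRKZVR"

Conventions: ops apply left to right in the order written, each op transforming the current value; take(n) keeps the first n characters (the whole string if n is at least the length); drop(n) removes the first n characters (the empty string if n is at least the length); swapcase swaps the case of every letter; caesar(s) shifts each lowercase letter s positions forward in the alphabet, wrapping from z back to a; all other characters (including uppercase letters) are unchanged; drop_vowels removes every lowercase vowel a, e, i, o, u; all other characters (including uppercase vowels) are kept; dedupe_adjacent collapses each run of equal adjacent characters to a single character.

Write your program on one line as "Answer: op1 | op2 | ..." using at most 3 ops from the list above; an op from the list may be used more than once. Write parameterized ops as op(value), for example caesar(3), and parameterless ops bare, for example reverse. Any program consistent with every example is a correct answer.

drop_vowels | swapcase

Check, running the answer program on each example:
  "ombw" -> "mbw" -> "MBW"
  "ifnhpkhaokyr" -> "fnhpkhkyr" -> "FNHPKHKYR"
  "mzzgbvcmqyff" -> "mzzgbvcmqyff" -> "MZZGBVCMQYFF"
  "pfgrokzvra" -> "pfgrkzvr" -> "PFGRKZVR"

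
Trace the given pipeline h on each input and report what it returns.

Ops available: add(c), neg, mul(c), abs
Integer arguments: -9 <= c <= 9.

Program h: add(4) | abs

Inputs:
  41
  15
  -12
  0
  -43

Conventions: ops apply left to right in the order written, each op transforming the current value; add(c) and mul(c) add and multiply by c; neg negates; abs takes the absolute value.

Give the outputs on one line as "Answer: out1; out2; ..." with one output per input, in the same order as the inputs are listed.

Execution, op by op:
  41 -> 45 -> 45
  15 -> 19 -> 19
  -12 -> -8 -> 8
  0 -> 4 -> 4
  -43 -> -39 -> 39

45; 19; 8; 4; 39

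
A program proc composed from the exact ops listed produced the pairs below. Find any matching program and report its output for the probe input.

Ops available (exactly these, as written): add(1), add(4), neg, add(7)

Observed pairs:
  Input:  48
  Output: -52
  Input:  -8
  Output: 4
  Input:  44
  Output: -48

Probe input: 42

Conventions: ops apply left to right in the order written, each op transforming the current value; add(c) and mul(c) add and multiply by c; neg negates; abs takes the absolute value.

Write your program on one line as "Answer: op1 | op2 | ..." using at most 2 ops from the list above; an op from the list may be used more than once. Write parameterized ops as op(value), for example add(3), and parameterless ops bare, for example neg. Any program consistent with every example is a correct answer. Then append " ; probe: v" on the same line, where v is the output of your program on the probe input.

add(4) | neg ; probe: -46

Check, running the answer program on each example:
  48 -> 52 -> -52
  -8 -> -4 -> 4
  44 -> 48 -> -48
  probe: 42 -> 46 -> -46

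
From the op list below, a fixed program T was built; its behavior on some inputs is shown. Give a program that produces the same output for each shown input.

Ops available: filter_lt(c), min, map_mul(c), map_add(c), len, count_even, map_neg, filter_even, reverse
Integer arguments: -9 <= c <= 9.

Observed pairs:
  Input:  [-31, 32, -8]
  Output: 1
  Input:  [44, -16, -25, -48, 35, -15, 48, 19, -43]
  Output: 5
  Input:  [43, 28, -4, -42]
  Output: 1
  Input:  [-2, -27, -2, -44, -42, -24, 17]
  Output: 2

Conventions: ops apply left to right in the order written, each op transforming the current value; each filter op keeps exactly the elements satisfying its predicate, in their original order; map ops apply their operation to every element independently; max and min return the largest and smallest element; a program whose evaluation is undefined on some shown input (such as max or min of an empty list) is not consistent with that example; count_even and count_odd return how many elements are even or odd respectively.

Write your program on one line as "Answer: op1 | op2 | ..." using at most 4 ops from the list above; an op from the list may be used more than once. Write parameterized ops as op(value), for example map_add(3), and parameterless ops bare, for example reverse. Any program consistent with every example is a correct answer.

reverse | map_add(3) | map_mul(9) | count_even

Check, running the answer program on each example:
  [-31, 32, -8] -> [-8, 32, -31] -> [-5, 35, -28] -> [-45, 315, -252] -> 1
  [44, -16, -25, -48, 35, -15, 48, 19, -43] -> [-43, 19, 48, -15, 35, -48, -25, -16, 44] -> [-40, 22, 51, -12, 38, -45, -22, -13, 47] -> [-360, 198, 459, -108, 342, -405, -198, -117, 423] -> 5
  [43, 28, -4, -42] -> [-42, -4, 28, 43] -> [-39, -1, 31, 46] -> [-351, -9, 279, 414] -> 1
  [-2, -27, -2, -44, -42, -24, 17] -> [17, -24, -42, -44, -2, -27, -2] -> [20, -21, -39, -41, 1, -24, 1] -> [180, -189, -351, -369, 9, -216, 9] -> 2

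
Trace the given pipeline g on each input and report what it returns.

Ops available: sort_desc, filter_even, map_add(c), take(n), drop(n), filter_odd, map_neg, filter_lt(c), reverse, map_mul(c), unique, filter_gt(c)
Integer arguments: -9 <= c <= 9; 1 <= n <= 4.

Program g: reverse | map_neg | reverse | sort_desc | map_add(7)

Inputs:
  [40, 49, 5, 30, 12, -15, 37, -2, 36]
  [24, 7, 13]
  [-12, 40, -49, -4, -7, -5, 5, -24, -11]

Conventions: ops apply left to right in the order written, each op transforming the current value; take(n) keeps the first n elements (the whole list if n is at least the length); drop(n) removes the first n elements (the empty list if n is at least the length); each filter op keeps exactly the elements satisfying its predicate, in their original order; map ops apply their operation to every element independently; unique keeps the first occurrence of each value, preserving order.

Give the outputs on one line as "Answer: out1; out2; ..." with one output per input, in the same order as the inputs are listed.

[22, 9, 2, -5, -23, -29, -30, -33, -42]; [0, -6, -17]; [56, 31, 19, 18, 14, 12, 11, 2, -33]

Execution, op by op:
  [40, 49, 5, 30, 12, -15, 37, -2, 36] -> [36, -2, 37, -15, 12, 30, 5, 49, 40] -> [-36, 2, -37, 15, -12, -30, -5, -49, -40] -> [-40, -49, -5, -30, -12, 15, -37, 2, -36] -> [15, 2, -5, -12, -30, -36, -37, -40, -49] -> [22, 9, 2, -5, -23, -29, -30, -33, -42]
  [24, 7, 13] -> [13, 7, 24] -> [-13, -7, -24] -> [-24, -7, -13] -> [-7, -13, -24] -> [0, -6, -17]
  [-12, 40, -49, -4, -7, -5, 5, -24, -11] -> [-11, -24, 5, -5, -7, -4, -49, 40, -12] -> [11, 24, -5, 5, 7, 4, 49, -40, 12] -> [12, -40, 49, 4, 7, 5, -5, 24, 11] -> [49, 24, 12, 11, 7, 5, 4, -5, -40] -> [56, 31, 19, 18, 14, 12, 11, 2, -33]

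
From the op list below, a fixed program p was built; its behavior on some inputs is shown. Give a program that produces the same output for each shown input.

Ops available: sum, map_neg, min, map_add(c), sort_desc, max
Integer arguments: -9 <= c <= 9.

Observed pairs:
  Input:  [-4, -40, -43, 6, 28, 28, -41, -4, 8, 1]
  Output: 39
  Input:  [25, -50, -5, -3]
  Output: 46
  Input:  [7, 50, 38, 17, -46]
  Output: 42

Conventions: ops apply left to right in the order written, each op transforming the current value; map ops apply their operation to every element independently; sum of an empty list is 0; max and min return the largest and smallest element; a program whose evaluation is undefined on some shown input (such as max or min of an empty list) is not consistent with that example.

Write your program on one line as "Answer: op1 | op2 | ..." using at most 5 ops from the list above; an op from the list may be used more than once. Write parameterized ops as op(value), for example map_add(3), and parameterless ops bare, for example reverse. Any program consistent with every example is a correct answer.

map_add(4) | map_neg | sort_desc | max

Check, running the answer program on each example:
  [-4, -40, -43, 6, 28, 28, -41, -4, 8, 1] -> [0, -36, -39, 10, 32, 32, -37, 0, 12, 5] -> [0, 36, 39, -10, -32, -32, 37, 0, -12, -5] -> [39, 37, 36, 0, 0, -5, -10, -12, -32, -32] -> 39
  [25, -50, -5, -3] -> [29, -46, -1, 1] -> [-29, 46, 1, -1] -> [46, 1, -1, -29] -> 46
  [7, 50, 38, 17, -46] -> [11, 54, 42, 21, -42] -> [-11, -54, -42, -21, 42] -> [42, -11, -21, -42, -54] -> 42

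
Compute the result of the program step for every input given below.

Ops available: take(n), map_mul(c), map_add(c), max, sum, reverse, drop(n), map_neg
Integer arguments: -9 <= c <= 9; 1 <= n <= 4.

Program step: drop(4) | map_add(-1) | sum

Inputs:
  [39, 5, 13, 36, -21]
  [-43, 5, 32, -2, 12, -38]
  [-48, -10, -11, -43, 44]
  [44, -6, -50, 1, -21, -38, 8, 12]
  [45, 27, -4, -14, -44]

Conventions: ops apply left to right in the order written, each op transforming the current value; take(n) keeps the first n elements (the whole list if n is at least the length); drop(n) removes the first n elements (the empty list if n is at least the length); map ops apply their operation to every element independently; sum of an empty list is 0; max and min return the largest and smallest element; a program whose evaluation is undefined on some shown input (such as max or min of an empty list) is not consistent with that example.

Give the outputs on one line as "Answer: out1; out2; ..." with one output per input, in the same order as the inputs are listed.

-22; -28; 43; -43; -45

Execution, op by op:
  [39, 5, 13, 36, -21] -> [-21] -> [-22] -> -22
  [-43, 5, 32, -2, 12, -38] -> [12, -38] -> [11, -39] -> -28
  [-48, -10, -11, -43, 44] -> [44] -> [43] -> 43
  [44, -6, -50, 1, -21, -38, 8, 12] -> [-21, -38, 8, 12] -> [-22, -39, 7, 11] -> -43
  [45, 27, -4, -14, -44] -> [-44] -> [-45] -> -45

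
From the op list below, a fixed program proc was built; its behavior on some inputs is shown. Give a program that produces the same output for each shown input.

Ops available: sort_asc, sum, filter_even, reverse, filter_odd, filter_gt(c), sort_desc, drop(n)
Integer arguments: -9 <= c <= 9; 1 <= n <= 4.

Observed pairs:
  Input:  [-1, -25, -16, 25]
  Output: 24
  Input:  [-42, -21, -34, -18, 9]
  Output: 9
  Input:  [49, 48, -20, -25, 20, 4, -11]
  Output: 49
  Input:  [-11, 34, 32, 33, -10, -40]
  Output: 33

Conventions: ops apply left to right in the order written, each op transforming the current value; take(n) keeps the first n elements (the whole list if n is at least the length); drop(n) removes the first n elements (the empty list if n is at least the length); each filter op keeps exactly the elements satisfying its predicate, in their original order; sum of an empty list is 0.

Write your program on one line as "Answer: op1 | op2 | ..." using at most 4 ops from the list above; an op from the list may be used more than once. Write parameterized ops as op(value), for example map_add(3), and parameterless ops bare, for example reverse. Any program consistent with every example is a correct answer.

filter_odd | filter_gt(-5) | reverse | sum

Check, running the answer program on each example:
  [-1, -25, -16, 25] -> [-1, -25, 25] -> [-1, 25] -> [25, -1] -> 24
  [-42, -21, -34, -18, 9] -> [-21, 9] -> [9] -> [9] -> 9
  [49, 48, -20, -25, 20, 4, -11] -> [49, -25, -11] -> [49] -> [49] -> 49
  [-11, 34, 32, 33, -10, -40] -> [-11, 33] -> [33] -> [33] -> 33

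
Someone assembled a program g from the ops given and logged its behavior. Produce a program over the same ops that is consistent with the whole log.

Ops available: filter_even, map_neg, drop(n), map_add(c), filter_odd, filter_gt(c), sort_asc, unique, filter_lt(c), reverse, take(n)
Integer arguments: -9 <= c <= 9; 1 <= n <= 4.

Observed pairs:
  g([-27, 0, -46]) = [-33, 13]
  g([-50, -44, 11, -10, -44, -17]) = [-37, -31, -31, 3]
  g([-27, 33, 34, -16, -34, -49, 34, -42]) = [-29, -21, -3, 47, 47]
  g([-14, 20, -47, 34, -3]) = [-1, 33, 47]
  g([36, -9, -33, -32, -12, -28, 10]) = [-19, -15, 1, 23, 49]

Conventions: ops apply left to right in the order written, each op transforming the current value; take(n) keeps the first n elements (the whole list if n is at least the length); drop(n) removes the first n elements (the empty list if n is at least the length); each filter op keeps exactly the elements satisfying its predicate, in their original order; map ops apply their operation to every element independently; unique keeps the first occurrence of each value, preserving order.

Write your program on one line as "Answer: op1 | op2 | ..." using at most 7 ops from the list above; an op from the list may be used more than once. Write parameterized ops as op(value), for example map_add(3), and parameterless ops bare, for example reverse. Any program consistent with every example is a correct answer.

map_add(2) | reverse | map_add(3) | map_add(8) | filter_odd | sort_asc

Check, running the answer program on each example:
  [-27, 0, -46] -> [-25, 2, -44] -> [-44, 2, -25] -> [-41, 5, -22] -> [-33, 13, -14] -> [-33, 13] -> [-33, 13]
  [-50, -44, 11, -10, -44, -17] -> [-48, -42, 13, -8, -42, -15] -> [-15, -42, -8, 13, -42, -48] -> [-12, -39, -5, 16, -39, -45] -> [-4, -31, 3, 24, -31, -37] -> [-31, 3, -31, -37] -> [-37, -31, -31, 3]
  [-27, 33, 34, -16, -34, -49, 34, -42] -> [-25, 35, 36, -14, -32, -47, 36, -40] -> [-40, 36, -47, -32, -14, 36, 35, -25] -> [-37, 39, -44, -29, -11, 39, 38, -22] -> [-29, 47, -36, -21, -3, 47, 46, -14] -> [-29, 47, -21, -3, 47] -> [-29, -21, -3, 47, 47]
  [-14, 20, -47, 34, -3] -> [-12, 22, -45, 36, -1] -> [-1, 36, -45, 22, -12] -> [2, 39, -42, 25, -9] -> [10, 47, -34, 33, -1] -> [47, 33, -1] -> [-1, 33, 47]
  [36, -9, -33, -32, -12, -28, 10] -> [38, -7, -31, -30, -10, -26, 12] -> [12, -26, -10, -30, -31, -7, 38] -> [15, -23, -7, -27, -28, -4, 41] -> [23, -15, 1, -19, -20, 4, 49] -> [23, -15, 1, -19, 49] -> [-19, -15, 1, 23, 49]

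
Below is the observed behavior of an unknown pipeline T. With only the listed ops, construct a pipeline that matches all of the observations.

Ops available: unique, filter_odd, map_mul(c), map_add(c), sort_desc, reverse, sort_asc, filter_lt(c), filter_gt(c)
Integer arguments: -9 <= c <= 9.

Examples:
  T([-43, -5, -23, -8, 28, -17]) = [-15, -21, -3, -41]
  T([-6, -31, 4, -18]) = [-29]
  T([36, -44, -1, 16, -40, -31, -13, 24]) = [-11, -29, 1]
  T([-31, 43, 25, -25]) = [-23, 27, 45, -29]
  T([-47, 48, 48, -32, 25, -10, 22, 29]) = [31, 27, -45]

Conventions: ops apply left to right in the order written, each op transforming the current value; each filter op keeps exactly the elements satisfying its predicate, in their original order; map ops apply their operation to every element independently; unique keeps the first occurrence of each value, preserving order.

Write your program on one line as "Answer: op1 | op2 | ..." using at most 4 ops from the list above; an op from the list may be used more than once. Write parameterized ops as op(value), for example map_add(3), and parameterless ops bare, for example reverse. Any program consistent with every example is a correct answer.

reverse | filter_odd | map_add(2)

Check, running the answer program on each example:
  [-43, -5, -23, -8, 28, -17] -> [-17, 28, -8, -23, -5, -43] -> [-17, -23, -5, -43] -> [-15, -21, -3, -41]
  [-6, -31, 4, -18] -> [-18, 4, -31, -6] -> [-31] -> [-29]
  [36, -44, -1, 16, -40, -31, -13, 24] -> [24, -13, -31, -40, 16, -1, -44, 36] -> [-13, -31, -1] -> [-11, -29, 1]
  [-31, 43, 25, -25] -> [-25, 25, 43, -31] -> [-25, 25, 43, -31] -> [-23, 27, 45, -29]
  [-47, 48, 48, -32, 25, -10, 22, 29] -> [29, 22, -10, 25, -32, 48, 48, -47] -> [29, 25, -47] -> [31, 27, -45]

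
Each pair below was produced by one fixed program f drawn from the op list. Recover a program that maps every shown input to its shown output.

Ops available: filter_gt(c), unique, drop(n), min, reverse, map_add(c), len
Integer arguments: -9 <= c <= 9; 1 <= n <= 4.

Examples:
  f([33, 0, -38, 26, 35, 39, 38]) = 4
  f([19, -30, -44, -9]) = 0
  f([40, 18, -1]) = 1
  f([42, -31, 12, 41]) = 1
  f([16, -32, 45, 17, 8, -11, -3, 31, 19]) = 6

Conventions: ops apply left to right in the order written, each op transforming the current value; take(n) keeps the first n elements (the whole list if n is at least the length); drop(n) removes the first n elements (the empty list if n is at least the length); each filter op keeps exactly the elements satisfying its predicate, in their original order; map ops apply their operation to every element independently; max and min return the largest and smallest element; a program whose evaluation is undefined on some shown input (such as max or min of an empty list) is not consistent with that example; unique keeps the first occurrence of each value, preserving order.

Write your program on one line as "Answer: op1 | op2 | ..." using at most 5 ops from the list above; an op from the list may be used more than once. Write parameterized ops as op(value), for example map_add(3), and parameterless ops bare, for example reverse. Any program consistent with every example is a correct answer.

map_add(6) | filter_gt(-8) | drop(2) | reverse | len

Check, running the answer program on each example:
  [33, 0, -38, 26, 35, 39, 38] -> [39, 6, -32, 32, 41, 45, 44] -> [39, 6, 32, 41, 45, 44] -> [32, 41, 45, 44] -> [44, 45, 41, 32] -> 4
  [19, -30, -44, -9] -> [25, -24, -38, -3] -> [25, -3] -> [] -> [] -> 0
  [40, 18, -1] -> [46, 24, 5] -> [46, 24, 5] -> [5] -> [5] -> 1
  [42, -31, 12, 41] -> [48, -25, 18, 47] -> [48, 18, 47] -> [47] -> [47] -> 1
  [16, -32, 45, 17, 8, -11, -3, 31, 19] -> [22, -26, 51, 23, 14, -5, 3, 37, 25] -> [22, 51, 23, 14, -5, 3, 37, 25] -> [23, 14, -5, 3, 37, 25] -> [25, 37, 3, -5, 14, 23] -> 6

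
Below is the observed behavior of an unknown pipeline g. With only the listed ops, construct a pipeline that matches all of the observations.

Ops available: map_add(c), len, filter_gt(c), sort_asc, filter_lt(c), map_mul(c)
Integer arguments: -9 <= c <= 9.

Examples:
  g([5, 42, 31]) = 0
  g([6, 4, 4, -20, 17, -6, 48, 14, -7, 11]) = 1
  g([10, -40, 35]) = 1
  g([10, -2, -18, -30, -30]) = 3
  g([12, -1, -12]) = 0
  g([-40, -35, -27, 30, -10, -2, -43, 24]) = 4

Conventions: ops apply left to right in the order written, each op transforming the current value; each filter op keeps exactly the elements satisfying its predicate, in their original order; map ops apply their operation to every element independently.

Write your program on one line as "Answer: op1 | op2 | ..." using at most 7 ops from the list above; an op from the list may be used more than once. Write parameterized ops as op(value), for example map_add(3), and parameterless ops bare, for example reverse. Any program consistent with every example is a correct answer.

map_add(6) | map_add(5) | sort_asc | filter_lt(-6) | map_mul(-5) | len

Check, running the answer program on each example:
  [5, 42, 31] -> [11, 48, 37] -> [16, 53, 42] -> [16, 42, 53] -> [] -> [] -> 0
  [6, 4, 4, -20, 17, -6, 48, 14, -7, 11] -> [12, 10, 10, -14, 23, 0, 54, 20, -1, 17] -> [17, 15, 15, -9, 28, 5, 59, 25, 4, 22] -> [-9, 4, 5, 15, 15, 17, 22, 25, 28, 59] -> [-9] -> [45] -> 1
  [10, -40, 35] -> [16, -34, 41] -> [21, -29, 46] -> [-29, 21, 46] -> [-29] -> [145] -> 1
  [10, -2, -18, -30, -30] -> [16, 4, -12, -24, -24] -> [21, 9, -7, -19, -19] -> [-19, -19, -7, 9, 21] -> [-19, -19, -7] -> [95, 95, 35] -> 3
  [12, -1, -12] -> [18, 5, -6] -> [23, 10, -1] -> [-1, 10, 23] -> [] -> [] -> 0
  [-40, -35, -27, 30, -10, -2, -43, 24] -> [-34, -29, -21, 36, -4, 4, -37, 30] -> [-29, -24, -16, 41, 1, 9, -32, 35] -> [-32, -29, -24, -16, 1, 9, 35, 41] -> [-32, -29, -24, -16] -> [160, 145, 120, 80] -> 4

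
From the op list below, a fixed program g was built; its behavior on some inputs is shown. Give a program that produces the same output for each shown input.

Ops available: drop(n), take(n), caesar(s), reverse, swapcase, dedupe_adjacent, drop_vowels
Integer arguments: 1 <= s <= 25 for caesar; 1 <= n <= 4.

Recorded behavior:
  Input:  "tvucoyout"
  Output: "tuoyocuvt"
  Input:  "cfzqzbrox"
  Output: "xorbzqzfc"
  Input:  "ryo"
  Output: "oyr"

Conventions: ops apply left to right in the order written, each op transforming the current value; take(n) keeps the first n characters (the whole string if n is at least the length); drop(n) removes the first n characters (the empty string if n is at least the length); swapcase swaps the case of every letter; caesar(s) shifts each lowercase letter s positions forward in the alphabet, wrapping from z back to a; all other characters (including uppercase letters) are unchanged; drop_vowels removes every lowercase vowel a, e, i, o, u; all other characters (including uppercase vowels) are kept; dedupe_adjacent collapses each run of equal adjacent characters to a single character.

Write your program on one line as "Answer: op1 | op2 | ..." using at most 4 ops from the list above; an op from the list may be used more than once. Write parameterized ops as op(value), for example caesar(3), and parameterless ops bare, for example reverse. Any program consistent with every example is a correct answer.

swapcase | reverse | swapcase

Check, running the answer program on each example:
  "tvucoyout" -> "TVUCOYOUT" -> "TUOYOCUVT" -> "tuoyocuvt"
  "cfzqzbrox" -> "CFZQZBROX" -> "XORBZQZFC" -> "xorbzqzfc"
  "ryo" -> "RYO" -> "OYR" -> "oyr"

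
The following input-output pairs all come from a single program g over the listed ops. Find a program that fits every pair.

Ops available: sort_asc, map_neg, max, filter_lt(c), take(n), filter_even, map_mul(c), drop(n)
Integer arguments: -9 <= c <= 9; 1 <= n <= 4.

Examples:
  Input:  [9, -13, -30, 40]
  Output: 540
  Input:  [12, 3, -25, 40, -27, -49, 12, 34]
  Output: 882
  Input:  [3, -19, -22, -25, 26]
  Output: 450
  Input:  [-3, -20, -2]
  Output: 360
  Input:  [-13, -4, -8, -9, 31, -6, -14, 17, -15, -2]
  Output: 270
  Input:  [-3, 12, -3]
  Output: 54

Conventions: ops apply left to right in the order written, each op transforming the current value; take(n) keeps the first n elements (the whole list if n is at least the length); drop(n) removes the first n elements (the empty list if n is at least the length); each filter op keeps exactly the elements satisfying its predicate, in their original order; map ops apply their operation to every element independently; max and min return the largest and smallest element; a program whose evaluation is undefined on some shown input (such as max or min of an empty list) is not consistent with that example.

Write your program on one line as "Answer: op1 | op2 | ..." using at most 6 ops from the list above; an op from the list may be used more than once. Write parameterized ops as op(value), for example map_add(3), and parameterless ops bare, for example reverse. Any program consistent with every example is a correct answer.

map_mul(-3) | sort_asc | map_neg | filter_lt(-1) | map_mul(-6) | max

Check, running the answer program on each example:
  [9, -13, -30, 40] -> [-27, 39, 90, -120] -> [-120, -27, 39, 90] -> [120, 27, -39, -90] -> [-39, -90] -> [234, 540] -> 540
  [12, 3, -25, 40, -27, -49, 12, 34] -> [-36, -9, 75, -120, 81, 147, -36, -102] -> [-120, -102, -36, -36, -9, 75, 81, 147] -> [120, 102, 36, 36, 9, -75, -81, -147] -> [-75, -81, -147] -> [450, 486, 882] -> 882
  [3, -19, -22, -25, 26] -> [-9, 57, 66, 75, -78] -> [-78, -9, 57, 66, 75] -> [78, 9, -57, -66, -75] -> [-57, -66, -75] -> [342, 396, 450] -> 450
  [-3, -20, -2] -> [9, 60, 6] -> [6, 9, 60] -> [-6, -9, -60] -> [-6, -9, -60] -> [36, 54, 360] -> 360
  [-13, -4, -8, -9, 31, -6, -14, 17, -15, -2] -> [39, 12, 24, 27, -93, 18, 42, -51, 45, 6] -> [-93, -51, 6, 12, 18, 24, 27, 39, 42, 45] -> [93, 51, -6, -12, -18, -24, -27, -39, -42, -45] -> [-6, -12, -18, -24, -27, -39, -42, -45] -> [36, 72, 108, 144, 162, 234, 252, 270] -> 270
  [-3, 12, -3] -> [9, -36, 9] -> [-36, 9, 9] -> [36, -9, -9] -> [-9, -9] -> [54, 54] -> 54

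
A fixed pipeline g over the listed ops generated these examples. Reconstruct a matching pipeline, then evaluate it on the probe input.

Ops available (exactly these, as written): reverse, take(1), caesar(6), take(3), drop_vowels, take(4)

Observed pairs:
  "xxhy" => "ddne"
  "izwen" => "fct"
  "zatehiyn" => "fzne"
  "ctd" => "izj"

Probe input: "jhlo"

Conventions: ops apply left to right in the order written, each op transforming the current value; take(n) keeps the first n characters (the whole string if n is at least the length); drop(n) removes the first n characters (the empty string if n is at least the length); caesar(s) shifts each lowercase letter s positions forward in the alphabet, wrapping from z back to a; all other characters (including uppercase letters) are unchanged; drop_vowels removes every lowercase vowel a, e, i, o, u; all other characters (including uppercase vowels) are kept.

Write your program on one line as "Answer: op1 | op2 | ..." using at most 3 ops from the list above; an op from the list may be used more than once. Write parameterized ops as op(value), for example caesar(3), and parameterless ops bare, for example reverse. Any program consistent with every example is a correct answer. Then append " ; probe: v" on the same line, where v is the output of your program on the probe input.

drop_vowels | take(4) | caesar(6) ; probe: "pnr"

Check, running the answer program on each example:
  "xxhy" -> "xxhy" -> "xxhy" -> "ddne"
  "izwen" -> "zwn" -> "zwn" -> "fct"
  "zatehiyn" -> "zthyn" -> "zthy" -> "fzne"
  "ctd" -> "ctd" -> "ctd" -> "izj"
  probe: "jhlo" -> "jhl" -> "jhl" -> "pnr"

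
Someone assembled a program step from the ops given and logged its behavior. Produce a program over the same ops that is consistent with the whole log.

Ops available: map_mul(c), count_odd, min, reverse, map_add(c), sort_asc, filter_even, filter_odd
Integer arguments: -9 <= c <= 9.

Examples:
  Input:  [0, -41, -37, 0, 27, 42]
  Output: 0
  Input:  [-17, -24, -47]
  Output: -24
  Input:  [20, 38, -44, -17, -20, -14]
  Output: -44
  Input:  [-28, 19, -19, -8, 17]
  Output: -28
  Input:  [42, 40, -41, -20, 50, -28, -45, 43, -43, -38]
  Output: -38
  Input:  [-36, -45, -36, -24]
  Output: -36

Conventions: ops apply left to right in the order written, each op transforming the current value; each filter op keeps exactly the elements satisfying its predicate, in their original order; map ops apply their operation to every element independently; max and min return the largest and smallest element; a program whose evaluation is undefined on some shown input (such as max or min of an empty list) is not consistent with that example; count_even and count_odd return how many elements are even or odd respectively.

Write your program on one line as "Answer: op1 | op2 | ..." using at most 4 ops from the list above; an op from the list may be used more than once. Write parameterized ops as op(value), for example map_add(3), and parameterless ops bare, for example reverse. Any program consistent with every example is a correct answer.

filter_even | sort_asc | min

Check, running the answer program on each example:
  [0, -41, -37, 0, 27, 42] -> [0, 0, 42] -> [0, 0, 42] -> 0
  [-17, -24, -47] -> [-24] -> [-24] -> -24
  [20, 38, -44, -17, -20, -14] -> [20, 38, -44, -20, -14] -> [-44, -20, -14, 20, 38] -> -44
  [-28, 19, -19, -8, 17] -> [-28, -8] -> [-28, -8] -> -28
  [42, 40, -41, -20, 50, -28, -45, 43, -43, -38] -> [42, 40, -20, 50, -28, -38] -> [-38, -28, -20, 40, 42, 50] -> -38
  [-36, -45, -36, -24] -> [-36, -36, -24] -> [-36, -36, -24] -> -36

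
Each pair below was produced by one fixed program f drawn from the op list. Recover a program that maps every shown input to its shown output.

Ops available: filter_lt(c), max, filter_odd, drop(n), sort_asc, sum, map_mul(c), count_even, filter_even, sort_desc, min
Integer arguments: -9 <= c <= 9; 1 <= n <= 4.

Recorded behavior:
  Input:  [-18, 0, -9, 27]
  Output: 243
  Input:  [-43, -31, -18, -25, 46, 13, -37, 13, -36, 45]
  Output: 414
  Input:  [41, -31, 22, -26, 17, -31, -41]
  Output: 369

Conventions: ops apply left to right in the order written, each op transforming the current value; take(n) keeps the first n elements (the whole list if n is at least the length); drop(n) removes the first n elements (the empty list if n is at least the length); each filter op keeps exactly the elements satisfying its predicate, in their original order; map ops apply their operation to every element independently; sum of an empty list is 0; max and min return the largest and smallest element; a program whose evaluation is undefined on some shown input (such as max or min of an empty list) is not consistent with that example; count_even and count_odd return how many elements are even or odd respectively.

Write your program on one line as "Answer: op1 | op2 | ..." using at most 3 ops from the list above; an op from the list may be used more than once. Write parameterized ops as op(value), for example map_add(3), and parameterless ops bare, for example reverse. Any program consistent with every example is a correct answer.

sort_asc | map_mul(9) | max

Check, running the answer program on each example:
  [-18, 0, -9, 27] -> [-18, -9, 0, 27] -> [-162, -81, 0, 243] -> 243
  [-43, -31, -18, -25, 46, 13, -37, 13, -36, 45] -> [-43, -37, -36, -31, -25, -18, 13, 13, 45, 46] -> [-387, -333, -324, -279, -225, -162, 117, 117, 405, 414] -> 414
  [41, -31, 22, -26, 17, -31, -41] -> [-41, -31, -31, -26, 17, 22, 41] -> [-369, -279, -279, -234, 153, 198, 369] -> 369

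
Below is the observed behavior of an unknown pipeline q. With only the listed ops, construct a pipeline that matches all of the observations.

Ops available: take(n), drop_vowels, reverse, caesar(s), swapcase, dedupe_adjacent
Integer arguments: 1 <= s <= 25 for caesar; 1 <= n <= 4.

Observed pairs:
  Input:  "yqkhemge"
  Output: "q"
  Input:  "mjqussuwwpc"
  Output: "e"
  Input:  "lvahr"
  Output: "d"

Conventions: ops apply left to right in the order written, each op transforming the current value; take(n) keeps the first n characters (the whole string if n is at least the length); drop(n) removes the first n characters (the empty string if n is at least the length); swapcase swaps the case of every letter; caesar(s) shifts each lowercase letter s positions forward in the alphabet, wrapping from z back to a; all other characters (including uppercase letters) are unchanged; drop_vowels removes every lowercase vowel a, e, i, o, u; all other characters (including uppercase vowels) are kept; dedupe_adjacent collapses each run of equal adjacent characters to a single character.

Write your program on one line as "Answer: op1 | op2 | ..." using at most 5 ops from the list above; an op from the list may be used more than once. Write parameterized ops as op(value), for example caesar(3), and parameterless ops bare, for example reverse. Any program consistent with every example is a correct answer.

dedupe_adjacent | caesar(2) | take(1) | caesar(16)

Check, running the answer program on each example:
  "yqkhemge" -> "yqkhemge" -> "asmjgoig" -> "a" -> "q"
  "mjqussuwwpc" -> "mjqusuwpc" -> "olswuwyre" -> "o" -> "e"
  "lvahr" -> "lvahr" -> "nxcjt" -> "n" -> "d"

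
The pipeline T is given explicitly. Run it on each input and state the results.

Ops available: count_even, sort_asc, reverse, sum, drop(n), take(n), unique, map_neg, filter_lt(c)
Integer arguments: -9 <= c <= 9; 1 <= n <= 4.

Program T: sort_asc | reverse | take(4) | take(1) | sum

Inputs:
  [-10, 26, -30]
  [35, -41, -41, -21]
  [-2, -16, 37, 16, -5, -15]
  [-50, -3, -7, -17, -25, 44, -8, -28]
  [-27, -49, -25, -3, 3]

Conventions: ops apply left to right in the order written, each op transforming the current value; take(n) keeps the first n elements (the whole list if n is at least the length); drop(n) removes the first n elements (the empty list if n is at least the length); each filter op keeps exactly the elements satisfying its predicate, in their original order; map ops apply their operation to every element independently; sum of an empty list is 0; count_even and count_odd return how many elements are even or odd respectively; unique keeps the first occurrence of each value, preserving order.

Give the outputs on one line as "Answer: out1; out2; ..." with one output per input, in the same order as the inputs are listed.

Execution, op by op:
  [-10, 26, -30] -> [-30, -10, 26] -> [26, -10, -30] -> [26, -10, -30] -> [26] -> 26
  [35, -41, -41, -21] -> [-41, -41, -21, 35] -> [35, -21, -41, -41] -> [35, -21, -41, -41] -> [35] -> 35
  [-2, -16, 37, 16, -5, -15] -> [-16, -15, -5, -2, 16, 37] -> [37, 16, -2, -5, -15, -16] -> [37, 16, -2, -5] -> [37] -> 37
  [-50, -3, -7, -17, -25, 44, -8, -28] -> [-50, -28, -25, -17, -8, -7, -3, 44] -> [44, -3, -7, -8, -17, -25, -28, -50] -> [44, -3, -7, -8] -> [44] -> 44
  [-27, -49, -25, -3, 3] -> [-49, -27, -25, -3, 3] -> [3, -3, -25, -27, -49] -> [3, -3, -25, -27] -> [3] -> 3

26; 35; 37; 44; 3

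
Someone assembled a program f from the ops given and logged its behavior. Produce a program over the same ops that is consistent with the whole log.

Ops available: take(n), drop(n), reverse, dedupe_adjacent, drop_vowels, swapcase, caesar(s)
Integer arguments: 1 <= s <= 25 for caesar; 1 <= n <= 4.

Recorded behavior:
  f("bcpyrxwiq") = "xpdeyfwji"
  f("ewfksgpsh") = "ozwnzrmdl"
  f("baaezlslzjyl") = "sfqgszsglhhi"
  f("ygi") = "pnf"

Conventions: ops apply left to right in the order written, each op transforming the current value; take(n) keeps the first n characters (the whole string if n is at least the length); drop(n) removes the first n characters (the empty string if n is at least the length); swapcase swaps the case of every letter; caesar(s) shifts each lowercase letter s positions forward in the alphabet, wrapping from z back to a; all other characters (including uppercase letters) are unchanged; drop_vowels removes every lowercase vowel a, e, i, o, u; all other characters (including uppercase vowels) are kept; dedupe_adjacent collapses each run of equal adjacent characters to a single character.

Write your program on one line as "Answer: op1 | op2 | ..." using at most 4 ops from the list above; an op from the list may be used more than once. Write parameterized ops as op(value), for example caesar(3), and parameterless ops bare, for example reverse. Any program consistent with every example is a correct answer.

reverse | caesar(12) | caesar(21)

Check, running the answer program on each example:
  "bcpyrxwiq" -> "qiwxrypcb" -> "cuijdkbon" -> "xpdeyfwji"
  "ewfksgpsh" -> "hspgskfwe" -> "tebsewriq" -> "ozwnzrmdl"
  "baaezlslzjyl" -> "lyjzlslzeaab" -> "xkvlxexlqmmn" -> "sfqgszsglhhi"
  "ygi" -> "igy" -> "usk" -> "pnf"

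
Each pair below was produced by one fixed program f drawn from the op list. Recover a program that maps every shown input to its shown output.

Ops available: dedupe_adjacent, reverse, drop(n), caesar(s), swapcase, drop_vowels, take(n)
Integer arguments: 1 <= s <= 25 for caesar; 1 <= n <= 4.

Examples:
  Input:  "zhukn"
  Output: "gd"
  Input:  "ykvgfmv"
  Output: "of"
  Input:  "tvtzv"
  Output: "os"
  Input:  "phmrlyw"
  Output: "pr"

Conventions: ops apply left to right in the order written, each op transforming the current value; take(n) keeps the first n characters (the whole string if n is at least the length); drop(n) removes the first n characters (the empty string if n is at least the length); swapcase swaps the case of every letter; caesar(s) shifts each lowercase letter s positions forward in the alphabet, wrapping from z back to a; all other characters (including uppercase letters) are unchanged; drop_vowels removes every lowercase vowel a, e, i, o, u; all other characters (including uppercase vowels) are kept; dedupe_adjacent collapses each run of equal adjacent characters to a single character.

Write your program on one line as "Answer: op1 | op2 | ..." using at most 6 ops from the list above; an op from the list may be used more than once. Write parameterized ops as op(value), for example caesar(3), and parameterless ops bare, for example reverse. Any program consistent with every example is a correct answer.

reverse | take(4) | caesar(4) | take(2) | caesar(15)

Check, running the answer program on each example:
  "zhukn" -> "nkuhz" -> "nkuh" -> "royl" -> "ro" -> "gd"
  "ykvgfmv" -> "vmfgvky" -> "vmfg" -> "zqjk" -> "zq" -> "of"
  "tvtzv" -> "vztvt" -> "vztv" -> "zdxz" -> "zd" -> "os"
  "phmrlyw" -> "wylrmhp" -> "wylr" -> "acpv" -> "ac" -> "pr"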